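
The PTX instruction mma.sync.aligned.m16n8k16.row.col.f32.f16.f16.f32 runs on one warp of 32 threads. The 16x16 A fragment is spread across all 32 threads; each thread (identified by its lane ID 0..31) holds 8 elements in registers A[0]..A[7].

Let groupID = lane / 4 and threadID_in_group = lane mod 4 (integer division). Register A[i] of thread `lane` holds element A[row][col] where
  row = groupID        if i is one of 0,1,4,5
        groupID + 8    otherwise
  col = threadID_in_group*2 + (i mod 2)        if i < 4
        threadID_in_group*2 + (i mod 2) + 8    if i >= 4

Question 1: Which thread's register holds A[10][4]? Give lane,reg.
10,2

r:10=>grp=2,rB=1  c:4=>cB=0,tig=2,lo=0
L=2*4+2=10  i=0*4+1*2+0=2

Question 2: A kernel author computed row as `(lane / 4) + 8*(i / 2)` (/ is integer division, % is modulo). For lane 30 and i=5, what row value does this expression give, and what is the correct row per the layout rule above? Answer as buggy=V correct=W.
`(lane / 4) + 8*(i / 2)`[30,5]→23
lane 30→30/4=7, 30 mod 4=2
i=5  r:7+0→7  c:2·2+1+8→13
row: 23 vs 7

buggy=23 correct=7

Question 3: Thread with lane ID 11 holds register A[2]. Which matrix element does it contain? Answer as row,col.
10,6

lane 11: gr=2 (11/4), th=3 (11%4)
i=2: r=2+8=10, c=3*2+0+0=6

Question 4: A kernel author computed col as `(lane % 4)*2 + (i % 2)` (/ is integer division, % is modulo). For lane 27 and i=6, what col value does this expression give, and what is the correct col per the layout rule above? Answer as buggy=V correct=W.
buggy=6 correct=14

`(lane % 4)*2 + (i % 2)`[27,6]->6
L=27->g=27>>2=6, t=27&3=3
[6]->row 6+8=14  col 3·2+0+8=14
col: 6 vs 14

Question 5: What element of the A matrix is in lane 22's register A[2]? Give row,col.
lane 22: grp=5 (22/4), tig=2 (22%4)
i=2: r=5+8=13, c=2*2+0+0=4

13,4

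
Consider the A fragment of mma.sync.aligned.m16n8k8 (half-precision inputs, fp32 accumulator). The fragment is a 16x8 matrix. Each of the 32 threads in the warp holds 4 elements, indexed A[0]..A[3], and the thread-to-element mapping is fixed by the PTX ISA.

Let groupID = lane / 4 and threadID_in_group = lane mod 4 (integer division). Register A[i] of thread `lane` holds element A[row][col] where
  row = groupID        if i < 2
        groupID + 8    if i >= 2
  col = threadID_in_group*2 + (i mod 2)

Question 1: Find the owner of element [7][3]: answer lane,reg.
r: 7->gid=7,r8=0  c: 3->tid=1,i&1=1
L=7*4+1=29  i=0*2+1=1

29,1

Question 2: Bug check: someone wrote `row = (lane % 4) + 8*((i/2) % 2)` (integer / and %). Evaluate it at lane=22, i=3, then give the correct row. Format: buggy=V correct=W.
buggy=10 correct=13

`(lane % 4) + 8*((i/2) % 2)`[22,3]->10
lane 22: gid=5 (22/4), tid=2 (22%4)
i=3: r=5+8=13, c=2*2+1=5
row: 10 vs 13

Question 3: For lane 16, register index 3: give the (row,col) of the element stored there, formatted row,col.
16: grp=4,tig=0
[3] (4+8,0*2+1) = (12,1)

12,1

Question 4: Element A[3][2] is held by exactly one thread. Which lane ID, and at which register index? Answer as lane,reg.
13,0

r=3⇒gr=3,Rb=0  c=2⇒th=1,odd=0
L=3*4+1=13  i=0*2+0=0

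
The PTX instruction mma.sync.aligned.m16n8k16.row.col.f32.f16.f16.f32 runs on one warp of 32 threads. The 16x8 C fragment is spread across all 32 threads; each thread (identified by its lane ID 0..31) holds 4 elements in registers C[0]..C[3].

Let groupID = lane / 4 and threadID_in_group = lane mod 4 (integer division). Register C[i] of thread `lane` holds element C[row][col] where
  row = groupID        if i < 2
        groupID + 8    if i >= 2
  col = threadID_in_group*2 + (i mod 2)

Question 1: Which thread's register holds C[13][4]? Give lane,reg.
22,2

r=13⇒gr=5,Rb=1  c=4⇒th=2,odd=0
L=5*4+2=22  i=1*2+0=2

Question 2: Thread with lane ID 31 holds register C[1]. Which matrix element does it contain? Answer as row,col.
lane 31⇒31/4=7, 31 mod 4=3
i=1  r:7+0⇒7  c:2·3+1⇒7

7,7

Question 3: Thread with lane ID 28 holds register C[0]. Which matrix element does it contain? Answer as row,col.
7,0

lane 28→28/4=7, 28 mod 4=0
i=0  r:7+0→7  c:2·0+0→0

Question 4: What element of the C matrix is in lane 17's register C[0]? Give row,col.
4,2

17: gr=4,th=1
[0] (4+0,1*2+0) = (4,2)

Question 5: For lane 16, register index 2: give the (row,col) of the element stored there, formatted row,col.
lane 16⇒16/4=4, 16 mod 4=0
i=2  r:4+8⇒12  c:2·0+0⇒0

12,0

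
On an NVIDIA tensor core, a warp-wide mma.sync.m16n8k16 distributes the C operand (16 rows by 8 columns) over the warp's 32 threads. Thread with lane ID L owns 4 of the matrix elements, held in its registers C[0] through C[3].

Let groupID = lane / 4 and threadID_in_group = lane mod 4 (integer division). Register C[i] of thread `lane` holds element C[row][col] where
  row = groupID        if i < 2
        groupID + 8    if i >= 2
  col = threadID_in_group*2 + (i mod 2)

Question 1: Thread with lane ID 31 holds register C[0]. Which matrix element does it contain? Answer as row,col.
7,6

lane 31: gr=7 (31/4), th=3 (31%4)
i=0: r=7+0=7, c=3*2+0=6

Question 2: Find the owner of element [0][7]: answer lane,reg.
3,1

r: 0->gid=0,r8=0  c: 7->tid=3,i&1=1
L=0*4+3=3  i=0*2+1=1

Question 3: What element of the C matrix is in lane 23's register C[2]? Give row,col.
lane 23⇒23/4=5, 23 mod 4=3
i=2  r:5+8⇒13  c:2·3+0⇒6

13,6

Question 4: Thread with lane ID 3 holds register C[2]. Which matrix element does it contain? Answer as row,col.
lane 3: g=0 (3/4), t=3 (3%4)
i=2: r=0+8=8, c=3*2+0=6

8,6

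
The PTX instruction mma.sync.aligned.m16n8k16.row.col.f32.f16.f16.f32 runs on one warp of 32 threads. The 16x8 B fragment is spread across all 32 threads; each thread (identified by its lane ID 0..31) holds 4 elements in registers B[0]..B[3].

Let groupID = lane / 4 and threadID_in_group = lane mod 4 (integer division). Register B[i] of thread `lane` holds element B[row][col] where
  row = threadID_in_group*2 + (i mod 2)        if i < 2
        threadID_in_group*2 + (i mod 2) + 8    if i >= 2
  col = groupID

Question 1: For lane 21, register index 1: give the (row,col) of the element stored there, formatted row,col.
3,5

lane 21->21/4=5, 21 mod 4=1
i=1  r:2·1+1+0->3  c:5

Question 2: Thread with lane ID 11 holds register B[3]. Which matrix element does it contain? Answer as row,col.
15,2

lane 11: G=2 (11/4), T=3 (11%4)
i=3: r=3*2+1+8=15, c=G=2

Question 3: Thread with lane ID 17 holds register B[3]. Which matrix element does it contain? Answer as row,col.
11,4

lane 17->17/4=4, 17 mod 4=1
i=3  r:2·1+1+8->11  c:4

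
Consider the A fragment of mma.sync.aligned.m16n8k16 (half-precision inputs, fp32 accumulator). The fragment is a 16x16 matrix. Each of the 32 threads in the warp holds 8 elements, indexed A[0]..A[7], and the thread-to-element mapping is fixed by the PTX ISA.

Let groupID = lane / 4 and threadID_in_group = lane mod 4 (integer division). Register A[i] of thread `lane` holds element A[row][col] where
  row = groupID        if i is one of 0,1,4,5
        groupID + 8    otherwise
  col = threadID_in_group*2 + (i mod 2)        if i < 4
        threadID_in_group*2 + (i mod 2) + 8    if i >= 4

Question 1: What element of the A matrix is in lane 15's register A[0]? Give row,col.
3,6

L=15->gid=15>>2=3, tid=15&3=3
[0]->row 3+0=3  col 3·2+0+0=6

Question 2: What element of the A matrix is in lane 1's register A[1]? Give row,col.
lane 1: grp=0 (1/4), tig=1 (1%4)
i=1: r=0+0=0, c=1*2+1+0=3

0,3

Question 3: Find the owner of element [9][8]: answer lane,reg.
4,6

r=9→G=1,rhi=1  c=8→chi=1,T=0,p=0
L=1*4+0=4  i=1*4+1*2+0=6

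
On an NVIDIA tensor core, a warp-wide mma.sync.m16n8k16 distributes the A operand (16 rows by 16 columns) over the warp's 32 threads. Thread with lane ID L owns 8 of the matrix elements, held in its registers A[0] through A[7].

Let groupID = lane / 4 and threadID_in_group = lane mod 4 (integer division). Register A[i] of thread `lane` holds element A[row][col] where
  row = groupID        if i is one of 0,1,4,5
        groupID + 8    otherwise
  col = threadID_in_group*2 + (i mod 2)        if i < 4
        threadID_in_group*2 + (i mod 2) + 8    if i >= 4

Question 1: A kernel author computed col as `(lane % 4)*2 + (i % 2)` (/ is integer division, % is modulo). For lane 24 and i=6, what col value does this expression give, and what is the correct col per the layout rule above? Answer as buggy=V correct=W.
`(lane % 4)*2 + (i % 2)`[24,6]⇒0
24: gr=6,th=0
[6] (6+8,0*2+0+8) = (14,8)
col: 0 vs 8

buggy=0 correct=8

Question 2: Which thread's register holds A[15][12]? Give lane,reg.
r=15⇒gr=7,Rb=1  c=12⇒Cb=1,th=2,odd=0
L=7*4+2=30  i=1*4+1*2+0=6

30,6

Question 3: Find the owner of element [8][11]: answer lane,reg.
r=8→G=0,rhi=1  c=11→chi=1,T=1,p=1
L=0*4+1=1  i=1*4+1*2+1=7

1,7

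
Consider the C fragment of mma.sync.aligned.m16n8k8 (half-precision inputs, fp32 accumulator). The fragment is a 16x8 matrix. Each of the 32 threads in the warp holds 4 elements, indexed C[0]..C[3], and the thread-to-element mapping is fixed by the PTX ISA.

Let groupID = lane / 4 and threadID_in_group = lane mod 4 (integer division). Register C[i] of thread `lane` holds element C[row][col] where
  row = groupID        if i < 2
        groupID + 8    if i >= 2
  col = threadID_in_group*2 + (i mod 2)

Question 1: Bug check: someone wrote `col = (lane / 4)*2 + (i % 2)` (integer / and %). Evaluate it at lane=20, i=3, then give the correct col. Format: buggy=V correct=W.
`(lane / 4)*2 + (i % 2)`[20,3]=>11
lane 20=>20/4=5, 20 mod 4=0
i=3  r:5+8=>13  c:2·0+1=>1
col: 11 vs 1

buggy=11 correct=1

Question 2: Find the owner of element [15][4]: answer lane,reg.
r=15→G=7,rhi=1  c=4→T=2,p=0
L=7*4+2=30  i=1*2+0=2

30,2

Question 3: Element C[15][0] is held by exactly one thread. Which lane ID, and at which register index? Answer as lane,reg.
28,2

r:15=>grp=7,rB=1  c:0=>tig=0,lo=0
L=7*4+0=28  i=1*2+0=2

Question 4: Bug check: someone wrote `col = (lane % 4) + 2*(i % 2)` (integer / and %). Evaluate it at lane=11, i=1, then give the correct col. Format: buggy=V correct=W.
`(lane % 4) + 2*(i % 2)`[11,1]->5
lane 11: gid=2 (11/4), tid=3 (11%4)
i=1: r=2+0=2, c=3*2+1=7
col: 5 vs 7

buggy=5 correct=7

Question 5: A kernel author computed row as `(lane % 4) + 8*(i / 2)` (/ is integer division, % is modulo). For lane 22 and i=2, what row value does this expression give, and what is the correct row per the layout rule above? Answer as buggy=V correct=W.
buggy=10 correct=13

`(lane % 4) + 8*(i / 2)`[22,2]->10
lane 22: gid=5 (22/4), tid=2 (22%4)
i=2: r=5+8=13, c=2*2+0=4
row: 10 vs 13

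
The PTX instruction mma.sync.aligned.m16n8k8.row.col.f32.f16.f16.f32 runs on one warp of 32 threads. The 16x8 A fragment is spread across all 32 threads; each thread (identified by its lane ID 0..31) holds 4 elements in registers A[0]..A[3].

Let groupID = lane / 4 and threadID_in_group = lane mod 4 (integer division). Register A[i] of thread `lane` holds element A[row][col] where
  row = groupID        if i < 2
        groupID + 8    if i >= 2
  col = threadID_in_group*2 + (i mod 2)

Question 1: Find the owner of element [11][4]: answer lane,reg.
r:11=>grp=3,rB=1  c:4=>tig=2,lo=0
L=3*4+2=14  i=1*2+0=2

14,2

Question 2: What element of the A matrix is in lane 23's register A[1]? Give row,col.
5,7

L=23->g=23>>2=5, t=23&3=3
[1]->row 5+0=5  col 3·2+1=7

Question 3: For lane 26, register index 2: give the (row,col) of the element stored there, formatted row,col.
lane 26: gr=6 (26/4), th=2 (26%4)
i=2: r=6+8=14, c=2*2+0=4

14,4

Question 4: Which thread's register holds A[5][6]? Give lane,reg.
r=5⇒gr=5,Rb=0  c=6⇒th=3,odd=0
L=5*4+3=23  i=0*2+0=0

23,0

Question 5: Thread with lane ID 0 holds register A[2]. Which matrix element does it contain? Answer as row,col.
0: gid=0,tid=0
[2] (0+8,0*2+0) = (8,0)

8,0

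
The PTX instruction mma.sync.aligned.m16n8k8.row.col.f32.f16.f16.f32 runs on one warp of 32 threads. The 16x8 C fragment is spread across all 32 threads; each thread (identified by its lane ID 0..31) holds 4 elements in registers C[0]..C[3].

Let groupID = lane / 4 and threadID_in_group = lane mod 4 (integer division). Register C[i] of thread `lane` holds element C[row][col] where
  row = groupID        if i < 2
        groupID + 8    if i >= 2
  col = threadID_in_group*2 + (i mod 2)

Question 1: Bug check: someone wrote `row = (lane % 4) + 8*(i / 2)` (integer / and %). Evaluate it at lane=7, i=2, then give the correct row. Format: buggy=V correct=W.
`(lane % 4) + 8*(i / 2)`[7,2]⇒11
7: gr=1,th=3
[2] (1+8,3*2+0) = (9,6)
row: 11 vs 9

buggy=11 correct=9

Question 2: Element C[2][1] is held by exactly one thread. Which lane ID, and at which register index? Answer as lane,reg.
8,1

r:2=>grp=2,rB=0  c:1=>tig=0,lo=1
L=2*4+0=8  i=0*2+1=1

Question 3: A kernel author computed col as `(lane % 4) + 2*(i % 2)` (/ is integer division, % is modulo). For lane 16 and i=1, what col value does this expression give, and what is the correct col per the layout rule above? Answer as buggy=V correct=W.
buggy=2 correct=1

`(lane % 4) + 2*(i % 2)`[16,1]→2
lane 16: G=4 (16/4), T=0 (16%4)
i=1: r=4+0=4, c=0*2+1=1
col: 2 vs 1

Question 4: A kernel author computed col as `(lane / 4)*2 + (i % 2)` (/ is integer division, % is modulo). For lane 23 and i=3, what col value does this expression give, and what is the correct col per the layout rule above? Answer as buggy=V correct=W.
`(lane / 4)*2 + (i % 2)`[23,3]->11
23: g=5,t=3
[3] (5+8,3*2+1) = (13,7)
col: 11 vs 7

buggy=11 correct=7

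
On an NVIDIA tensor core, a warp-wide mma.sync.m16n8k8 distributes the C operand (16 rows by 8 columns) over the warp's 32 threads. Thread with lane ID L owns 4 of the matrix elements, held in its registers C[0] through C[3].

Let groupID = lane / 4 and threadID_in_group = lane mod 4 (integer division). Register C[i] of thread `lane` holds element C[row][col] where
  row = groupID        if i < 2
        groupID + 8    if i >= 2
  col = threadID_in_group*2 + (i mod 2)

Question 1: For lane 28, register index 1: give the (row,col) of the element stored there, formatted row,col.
lane 28: G=7 (28/4), T=0 (28%4)
i=1: r=7+0=7, c=0*2+1=1

7,1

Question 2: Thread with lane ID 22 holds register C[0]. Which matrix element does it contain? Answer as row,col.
L=22=>grp=22>>2=5, tig=22&3=2
[0]=>row 5+0=5  col 2·2+0=4

5,4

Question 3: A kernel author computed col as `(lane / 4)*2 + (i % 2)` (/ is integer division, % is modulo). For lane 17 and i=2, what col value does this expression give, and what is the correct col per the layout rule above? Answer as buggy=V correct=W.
buggy=8 correct=2

`(lane / 4)*2 + (i % 2)`[17,2]=>8
lane 17: grp=4 (17/4), tig=1 (17%4)
i=2: r=4+8=12, c=1*2+0=2
col: 8 vs 2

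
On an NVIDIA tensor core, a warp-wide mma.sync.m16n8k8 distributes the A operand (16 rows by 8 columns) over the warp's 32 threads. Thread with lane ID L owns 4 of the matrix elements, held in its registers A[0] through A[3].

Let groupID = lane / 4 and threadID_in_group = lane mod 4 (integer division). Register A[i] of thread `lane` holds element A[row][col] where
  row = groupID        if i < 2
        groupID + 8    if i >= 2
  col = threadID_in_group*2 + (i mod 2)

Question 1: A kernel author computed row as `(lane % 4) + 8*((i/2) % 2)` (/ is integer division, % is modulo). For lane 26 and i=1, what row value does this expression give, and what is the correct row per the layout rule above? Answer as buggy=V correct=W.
`(lane % 4) + 8*((i/2) % 2)`[26,1]→2
lane 26→26/4=6, 26 mod 4=2
i=1  r:6+0→6  c:2·2+1→5
row: 2 vs 6

buggy=2 correct=6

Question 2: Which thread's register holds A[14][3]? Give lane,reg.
r=14⇒gr=6,Rb=1  c=3⇒th=1,odd=1
L=6*4+1=25  i=1*2+1=3

25,3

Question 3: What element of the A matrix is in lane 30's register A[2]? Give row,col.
15,4

lane 30: grp=7 (30/4), tig=2 (30%4)
i=2: r=7+8=15, c=2*2+0=4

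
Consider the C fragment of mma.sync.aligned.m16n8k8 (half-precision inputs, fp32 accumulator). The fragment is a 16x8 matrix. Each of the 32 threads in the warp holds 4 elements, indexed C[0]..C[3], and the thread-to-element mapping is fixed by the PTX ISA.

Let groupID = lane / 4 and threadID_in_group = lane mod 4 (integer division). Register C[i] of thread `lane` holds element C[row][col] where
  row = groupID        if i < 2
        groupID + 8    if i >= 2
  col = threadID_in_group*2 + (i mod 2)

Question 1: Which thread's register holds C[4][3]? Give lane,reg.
17,1

r=4⇒gr=4,Rb=0  c=3⇒th=1,odd=1
L=4*4+1=17  i=0*2+1=1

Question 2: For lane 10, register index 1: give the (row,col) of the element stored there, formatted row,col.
2,5

10: G=2,T=2
[1] (2+0,2*2+1) = (2,5)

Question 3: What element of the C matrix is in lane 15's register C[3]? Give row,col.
11,7

L=15->g=15>>2=3, t=15&3=3
[3]->row 3+8=11  col 3·2+1=7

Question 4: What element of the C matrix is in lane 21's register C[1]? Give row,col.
5,3

21: gr=5,th=1
[1] (5+0,1*2+1) = (5,3)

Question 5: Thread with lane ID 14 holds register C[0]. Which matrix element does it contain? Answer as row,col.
3,4

L=14->g=14>>2=3, t=14&3=2
[0]->row 3+0=3  col 2·2+0=4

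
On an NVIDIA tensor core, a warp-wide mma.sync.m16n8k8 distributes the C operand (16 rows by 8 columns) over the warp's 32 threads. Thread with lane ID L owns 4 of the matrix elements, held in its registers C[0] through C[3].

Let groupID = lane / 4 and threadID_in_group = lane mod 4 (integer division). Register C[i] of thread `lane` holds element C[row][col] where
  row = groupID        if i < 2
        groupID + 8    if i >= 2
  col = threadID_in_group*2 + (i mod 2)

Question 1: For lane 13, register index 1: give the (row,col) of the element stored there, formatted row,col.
L=13=>grp=13>>2=3, tig=13&3=1
[1]=>row 3+0=3  col 1·2+1=3

3,3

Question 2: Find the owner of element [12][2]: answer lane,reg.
17,2

r: 12->gid=4,r8=1  c: 2->tid=1,i&1=0
L=4*4+1=17  i=1*2+0=2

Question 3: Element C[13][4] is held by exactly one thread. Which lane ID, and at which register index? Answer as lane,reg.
r:13=>grp=5,rB=1  c:4=>tig=2,lo=0
L=5*4+2=22  i=1*2+0=2

22,2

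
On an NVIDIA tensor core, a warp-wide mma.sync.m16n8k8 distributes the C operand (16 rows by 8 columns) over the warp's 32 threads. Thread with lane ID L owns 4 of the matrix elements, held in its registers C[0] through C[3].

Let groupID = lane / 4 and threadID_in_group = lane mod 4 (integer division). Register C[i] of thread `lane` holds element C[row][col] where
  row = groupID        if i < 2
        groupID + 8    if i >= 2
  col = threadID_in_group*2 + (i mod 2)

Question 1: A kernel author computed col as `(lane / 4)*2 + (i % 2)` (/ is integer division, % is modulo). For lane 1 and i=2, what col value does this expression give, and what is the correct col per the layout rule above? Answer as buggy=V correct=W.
`(lane / 4)*2 + (i % 2)`[1,2]->0
lane 1: g=0 (1/4), t=1 (1%4)
i=2: r=0+8=8, c=1*2+0=2
col: 0 vs 2

buggy=0 correct=2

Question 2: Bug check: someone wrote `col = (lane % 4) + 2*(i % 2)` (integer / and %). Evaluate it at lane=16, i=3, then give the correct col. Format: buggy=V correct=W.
`(lane % 4) + 2*(i % 2)`[16,3]->2
lane 16->16/4=4, 16 mod 4=0
i=3  r:4+8->12  c:2·0+1->1
col: 2 vs 1

buggy=2 correct=1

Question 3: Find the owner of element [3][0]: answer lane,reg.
12,0

r=3->g=3,rb=0  c=0->t=0,b0=0
L=3*4+0=12  i=0*2+0=0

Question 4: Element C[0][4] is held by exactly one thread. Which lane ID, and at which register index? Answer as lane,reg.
r=0⇒gr=0,Rb=0  c=4⇒th=2,odd=0
L=0*4+2=2  i=0*2+0=0

2,0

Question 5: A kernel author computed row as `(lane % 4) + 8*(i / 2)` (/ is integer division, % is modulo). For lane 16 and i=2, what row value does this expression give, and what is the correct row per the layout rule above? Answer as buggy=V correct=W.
buggy=8 correct=12

`(lane % 4) + 8*(i / 2)`[16,2]→8
16: G=4,T=0
[2] (4+8,0*2+0) = (12,0)
row: 8 vs 12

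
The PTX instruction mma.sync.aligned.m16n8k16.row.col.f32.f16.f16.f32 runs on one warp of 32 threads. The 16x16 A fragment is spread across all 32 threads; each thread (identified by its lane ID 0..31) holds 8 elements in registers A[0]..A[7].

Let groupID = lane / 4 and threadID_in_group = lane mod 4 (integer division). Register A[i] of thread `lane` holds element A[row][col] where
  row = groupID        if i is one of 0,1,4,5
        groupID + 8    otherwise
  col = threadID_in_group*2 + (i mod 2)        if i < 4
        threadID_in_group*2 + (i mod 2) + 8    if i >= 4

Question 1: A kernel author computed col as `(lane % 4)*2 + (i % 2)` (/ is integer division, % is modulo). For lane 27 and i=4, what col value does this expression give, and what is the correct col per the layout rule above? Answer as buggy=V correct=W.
buggy=6 correct=14

`(lane % 4)*2 + (i % 2)`[27,4]->6
lane 27: g=6 (27/4), t=3 (27%4)
i=4: r=6+0=6, c=3*2+0+8=14
col: 6 vs 14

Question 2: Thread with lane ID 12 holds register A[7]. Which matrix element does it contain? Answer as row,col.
lane 12→12/4=3, 12 mod 4=0
i=7  r:3+8→11  c:2·0+1+8→9

11,9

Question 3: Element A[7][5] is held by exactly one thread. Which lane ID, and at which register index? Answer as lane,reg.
30,1

r=7->g=7,rb=0  c=5->cb=0,t=2,b0=1
L=7*4+2=30  i=0*4+0*2+1=1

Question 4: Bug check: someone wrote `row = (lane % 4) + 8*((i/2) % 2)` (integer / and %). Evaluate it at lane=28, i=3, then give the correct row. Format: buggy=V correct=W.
`(lane % 4) + 8*((i/2) % 2)`[28,3]⇒8
lane 28⇒28/4=7, 28 mod 4=0
i=3  r:7+8⇒15  c:2·0+1+0⇒1
row: 8 vs 15

buggy=8 correct=15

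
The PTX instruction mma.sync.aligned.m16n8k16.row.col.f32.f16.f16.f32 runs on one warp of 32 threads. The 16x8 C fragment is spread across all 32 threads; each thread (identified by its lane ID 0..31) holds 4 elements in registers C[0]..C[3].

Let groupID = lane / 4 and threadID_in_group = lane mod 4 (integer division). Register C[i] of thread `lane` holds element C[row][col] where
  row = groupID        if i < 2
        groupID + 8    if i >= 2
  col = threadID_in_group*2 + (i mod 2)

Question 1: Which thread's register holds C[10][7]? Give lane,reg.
r=10→G=2,rhi=1  c=7→T=3,p=1
L=2*4+3=11  i=1*2+1=3

11,3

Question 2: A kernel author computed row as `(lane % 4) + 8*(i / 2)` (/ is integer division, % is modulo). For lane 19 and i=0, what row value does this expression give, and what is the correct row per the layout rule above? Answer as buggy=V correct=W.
buggy=3 correct=4

`(lane % 4) + 8*(i / 2)`[19,0]=>3
L=19=>grp=19>>2=4, tig=19&3=3
[0]=>row 4+0=4  col 3·2+0=6
row: 3 vs 4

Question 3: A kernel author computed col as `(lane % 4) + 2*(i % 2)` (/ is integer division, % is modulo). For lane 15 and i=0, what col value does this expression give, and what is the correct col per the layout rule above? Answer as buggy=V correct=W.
`(lane % 4) + 2*(i % 2)`[15,0]->3
15: g=3,t=3
[0] (3+0,3*2+0) = (3,6)
col: 3 vs 6

buggy=3 correct=6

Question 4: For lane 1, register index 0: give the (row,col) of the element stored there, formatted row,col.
L=1->gid=1>>2=0, tid=1&3=1
[0]->row 0+0=0  col 1·2+0=2

0,2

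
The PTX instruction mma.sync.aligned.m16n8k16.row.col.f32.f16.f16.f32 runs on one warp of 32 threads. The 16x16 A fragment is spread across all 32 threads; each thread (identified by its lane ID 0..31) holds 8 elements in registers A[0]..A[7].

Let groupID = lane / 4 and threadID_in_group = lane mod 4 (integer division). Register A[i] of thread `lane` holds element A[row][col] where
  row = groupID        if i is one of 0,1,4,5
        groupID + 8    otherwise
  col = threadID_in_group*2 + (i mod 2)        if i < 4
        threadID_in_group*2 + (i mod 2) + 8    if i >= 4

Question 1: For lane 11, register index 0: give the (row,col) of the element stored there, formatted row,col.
2,6

lane 11: g=2 (11/4), t=3 (11%4)
i=0: r=2+0=2, c=3*2+0+0=6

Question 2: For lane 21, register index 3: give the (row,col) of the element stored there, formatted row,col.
13,3

lane 21: gr=5 (21/4), th=1 (21%4)
i=3: r=5+8=13, c=1*2+1+0=3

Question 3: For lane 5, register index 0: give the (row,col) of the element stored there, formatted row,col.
lane 5=>5/4=1, 5 mod 4=1
i=0  r:1+0=>1  c:2·1+0+0=>2

1,2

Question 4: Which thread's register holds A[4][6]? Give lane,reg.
r=4->g=4,rb=0  c=6->cb=0,t=3,b0=0
L=4*4+3=19  i=0*4+0*2+0=0

19,0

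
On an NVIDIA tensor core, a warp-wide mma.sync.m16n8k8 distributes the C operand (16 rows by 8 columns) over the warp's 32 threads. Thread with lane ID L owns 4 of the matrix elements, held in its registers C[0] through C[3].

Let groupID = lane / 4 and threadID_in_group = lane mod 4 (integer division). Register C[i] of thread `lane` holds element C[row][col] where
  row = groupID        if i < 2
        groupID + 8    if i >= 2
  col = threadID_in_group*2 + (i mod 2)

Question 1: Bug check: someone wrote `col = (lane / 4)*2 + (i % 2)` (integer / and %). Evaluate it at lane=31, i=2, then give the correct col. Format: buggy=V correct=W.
`(lane / 4)*2 + (i % 2)`[31,2]->14
lane 31->31/4=7, 31 mod 4=3
i=2  r:7+8->15  c:2·3+0->6
col: 14 vs 6

buggy=14 correct=6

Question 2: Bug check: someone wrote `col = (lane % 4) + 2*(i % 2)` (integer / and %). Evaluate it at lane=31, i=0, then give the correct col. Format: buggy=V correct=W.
`(lane % 4) + 2*(i % 2)`[31,0]⇒3
lane 31: gr=7 (31/4), th=3 (31%4)
i=0: r=7+0=7, c=3*2+0=6
col: 3 vs 6

buggy=3 correct=6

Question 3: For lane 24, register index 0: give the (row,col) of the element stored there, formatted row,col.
6,0

lane 24=>24/4=6, 24 mod 4=0
i=0  r:6+0=>6  c:2·0+0=>0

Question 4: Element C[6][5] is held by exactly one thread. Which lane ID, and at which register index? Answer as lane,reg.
26,1

r:6=>grp=6,rB=0  c:5=>tig=2,lo=1
L=6*4+2=26  i=0*2+1=1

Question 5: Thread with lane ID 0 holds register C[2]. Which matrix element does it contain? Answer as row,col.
8,0

0: grp=0,tig=0
[2] (0+8,0*2+0) = (8,0)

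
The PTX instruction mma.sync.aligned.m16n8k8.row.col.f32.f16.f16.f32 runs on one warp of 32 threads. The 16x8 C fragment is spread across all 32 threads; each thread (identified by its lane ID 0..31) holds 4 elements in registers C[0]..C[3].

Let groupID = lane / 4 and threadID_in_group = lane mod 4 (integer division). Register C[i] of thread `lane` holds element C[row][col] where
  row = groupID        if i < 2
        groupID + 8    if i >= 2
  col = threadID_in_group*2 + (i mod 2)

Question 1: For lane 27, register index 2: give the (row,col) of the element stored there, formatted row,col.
lane 27: g=6 (27/4), t=3 (27%4)
i=2: r=6+8=14, c=3*2+0=6

14,6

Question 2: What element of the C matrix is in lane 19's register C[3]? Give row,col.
L=19=>grp=19>>2=4, tig=19&3=3
[3]=>row 4+8=12  col 3·2+1=7

12,7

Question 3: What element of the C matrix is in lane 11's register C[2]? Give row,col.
10,6

lane 11=>11/4=2, 11 mod 4=3
i=2  r:2+8=>10  c:2·3+0=>6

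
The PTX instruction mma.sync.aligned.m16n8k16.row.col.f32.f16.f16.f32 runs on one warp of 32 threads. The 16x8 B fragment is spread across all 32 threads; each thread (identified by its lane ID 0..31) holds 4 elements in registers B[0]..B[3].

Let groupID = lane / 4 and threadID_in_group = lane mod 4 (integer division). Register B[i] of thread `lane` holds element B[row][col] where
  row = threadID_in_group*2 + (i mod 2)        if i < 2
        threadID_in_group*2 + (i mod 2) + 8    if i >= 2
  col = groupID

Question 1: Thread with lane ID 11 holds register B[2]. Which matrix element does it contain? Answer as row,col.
lane 11: grp=2 (11/4), tig=3 (11%4)
i=2: r=3*2+0+8=14, c=grp=2

14,2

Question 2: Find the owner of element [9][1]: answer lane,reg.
4,3

c: 1->gid=1  r: 9->r8=1,tid=0,i&1=1
L=1*4+0=4  i=1*2+1=3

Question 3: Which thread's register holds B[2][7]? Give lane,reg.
29,0

c=7->g=7  r=2->rb=0,t=1,b0=0
L=7*4+1=29  i=0*2+0=0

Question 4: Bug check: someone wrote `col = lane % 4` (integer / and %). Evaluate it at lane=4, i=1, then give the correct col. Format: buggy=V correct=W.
buggy=0 correct=1

`lane % 4`[4,1]⇒0
lane 4⇒4/4=1, 4 mod 4=0
i=1  r:2·0+1+0⇒1  c:1
col: 0 vs 1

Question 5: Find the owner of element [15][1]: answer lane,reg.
7,3

c=1->g=1  r=15->rb=1,t=3,b0=1
L=1*4+3=7  i=1*2+1=3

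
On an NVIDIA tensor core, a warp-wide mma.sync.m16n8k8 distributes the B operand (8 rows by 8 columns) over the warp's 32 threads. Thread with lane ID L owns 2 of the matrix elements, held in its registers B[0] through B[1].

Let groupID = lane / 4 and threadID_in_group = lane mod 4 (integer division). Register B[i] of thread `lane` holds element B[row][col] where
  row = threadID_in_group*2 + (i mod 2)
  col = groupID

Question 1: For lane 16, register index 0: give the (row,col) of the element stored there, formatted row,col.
0,4

L=16→G=16>>2=4, T=16&3=0
[0]→row 0·2+0=0  col G=4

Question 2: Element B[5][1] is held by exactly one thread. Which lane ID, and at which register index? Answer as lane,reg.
c:1=>grp=1  r:5=>tig=2,lo=1
L=1*4+2=6  i=1=1

6,1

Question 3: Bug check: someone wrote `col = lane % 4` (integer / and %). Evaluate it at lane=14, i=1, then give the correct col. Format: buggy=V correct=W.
`lane % 4`[14,1]⇒2
lane 14: gr=3 (14/4), th=2 (14%4)
i=1: r=2*2+1=5, c=gr=3
col: 2 vs 3

buggy=2 correct=3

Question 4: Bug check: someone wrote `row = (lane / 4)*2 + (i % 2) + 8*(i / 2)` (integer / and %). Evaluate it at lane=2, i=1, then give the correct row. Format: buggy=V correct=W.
buggy=1 correct=5

`(lane / 4)*2 + (i % 2) + 8*(i / 2)`[2,1]=>1
lane 2: grp=0 (2/4), tig=2 (2%4)
i=1: r=2*2+1=5, c=grp=0
row: 1 vs 5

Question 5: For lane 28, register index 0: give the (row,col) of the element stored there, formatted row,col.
28: gr=7,th=0
[0] (0*2+0,7) = (0,7)

0,7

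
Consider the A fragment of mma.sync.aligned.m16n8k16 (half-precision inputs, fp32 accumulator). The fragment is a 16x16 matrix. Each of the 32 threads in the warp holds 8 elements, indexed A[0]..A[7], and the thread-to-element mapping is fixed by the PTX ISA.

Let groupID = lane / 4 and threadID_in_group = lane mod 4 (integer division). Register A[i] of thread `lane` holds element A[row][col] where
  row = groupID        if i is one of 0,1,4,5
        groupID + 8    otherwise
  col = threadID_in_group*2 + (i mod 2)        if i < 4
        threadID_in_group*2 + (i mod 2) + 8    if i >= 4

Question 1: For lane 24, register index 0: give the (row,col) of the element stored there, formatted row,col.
24: G=6,T=0
[0] (6+0,0*2+0+0) = (6,0)

6,0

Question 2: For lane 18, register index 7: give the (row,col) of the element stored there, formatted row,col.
18: grp=4,tig=2
[7] (4+8,2*2+1+8) = (12,13)

12,13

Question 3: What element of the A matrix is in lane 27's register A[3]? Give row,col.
27: G=6,T=3
[3] (6+8,3*2+1+0) = (14,7)

14,7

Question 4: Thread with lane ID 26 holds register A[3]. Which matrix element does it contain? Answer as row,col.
14,5

lane 26=>26/4=6, 26 mod 4=2
i=3  r:6+8=>14  c:2·2+1+0=>5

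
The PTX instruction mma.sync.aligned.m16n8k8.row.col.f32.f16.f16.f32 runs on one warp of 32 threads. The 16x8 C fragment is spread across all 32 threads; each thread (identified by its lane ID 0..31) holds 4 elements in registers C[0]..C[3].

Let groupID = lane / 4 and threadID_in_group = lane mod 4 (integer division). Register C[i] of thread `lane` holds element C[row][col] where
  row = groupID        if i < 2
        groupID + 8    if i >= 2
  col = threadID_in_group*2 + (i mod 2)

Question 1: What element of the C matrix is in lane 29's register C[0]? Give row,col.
7,2

lane 29->29/4=7, 29 mod 4=1
i=0  r:7+0->7  c:2·1+0->2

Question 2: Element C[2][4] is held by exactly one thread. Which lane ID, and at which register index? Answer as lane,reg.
10,0

r=2⇒gr=2,Rb=0  c=4⇒th=2,odd=0
L=2*4+2=10  i=0*2+0=0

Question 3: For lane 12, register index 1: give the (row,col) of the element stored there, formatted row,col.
lane 12: g=3 (12/4), t=0 (12%4)
i=1: r=3+0=3, c=0*2+1=1

3,1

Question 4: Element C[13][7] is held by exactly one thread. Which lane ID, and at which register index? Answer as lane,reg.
r=13->g=5,rb=1  c=7->t=3,b0=1
L=5*4+3=23  i=1*2+1=3

23,3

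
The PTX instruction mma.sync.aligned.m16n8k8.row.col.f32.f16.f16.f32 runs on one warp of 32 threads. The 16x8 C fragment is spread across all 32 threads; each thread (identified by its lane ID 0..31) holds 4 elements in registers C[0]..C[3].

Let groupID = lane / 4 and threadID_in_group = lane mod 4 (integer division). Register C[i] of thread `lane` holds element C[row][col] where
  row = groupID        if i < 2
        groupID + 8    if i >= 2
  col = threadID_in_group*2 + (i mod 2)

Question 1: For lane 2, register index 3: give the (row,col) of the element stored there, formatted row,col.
8,5

lane 2: g=0 (2/4), t=2 (2%4)
i=3: r=0+8=8, c=2*2+1=5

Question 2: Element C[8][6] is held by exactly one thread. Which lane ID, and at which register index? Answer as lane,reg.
r:8=>grp=0,rB=1  c:6=>tig=3,lo=0
L=0*4+3=3  i=1*2+0=2

3,2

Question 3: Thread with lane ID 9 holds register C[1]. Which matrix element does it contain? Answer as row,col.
L=9=>grp=9>>2=2, tig=9&3=1
[1]=>row 2+0=2  col 1·2+1=3

2,3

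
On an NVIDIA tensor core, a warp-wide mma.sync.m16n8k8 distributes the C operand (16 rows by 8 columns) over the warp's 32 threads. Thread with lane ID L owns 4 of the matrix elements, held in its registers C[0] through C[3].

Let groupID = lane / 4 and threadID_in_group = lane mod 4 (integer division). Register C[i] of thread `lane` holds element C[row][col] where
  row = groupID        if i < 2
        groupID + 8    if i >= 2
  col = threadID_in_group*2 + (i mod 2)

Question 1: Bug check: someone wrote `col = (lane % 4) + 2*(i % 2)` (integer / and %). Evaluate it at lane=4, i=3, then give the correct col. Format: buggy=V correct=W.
buggy=2 correct=1

`(lane % 4) + 2*(i % 2)`[4,3]⇒2
lane 4⇒4/4=1, 4 mod 4=0
i=3  r:1+8⇒9  c:2·0+1⇒1
col: 2 vs 1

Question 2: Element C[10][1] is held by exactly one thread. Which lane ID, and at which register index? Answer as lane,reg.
r: 10->gid=2,r8=1  c: 1->tid=0,i&1=1
L=2*4+0=8  i=1*2+1=3

8,3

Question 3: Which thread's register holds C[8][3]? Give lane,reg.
r=8→G=0,rhi=1  c=3→T=1,p=1
L=0*4+1=1  i=1*2+1=3

1,3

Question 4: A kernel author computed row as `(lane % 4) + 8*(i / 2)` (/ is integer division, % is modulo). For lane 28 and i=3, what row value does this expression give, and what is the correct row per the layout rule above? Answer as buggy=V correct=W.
`(lane % 4) + 8*(i / 2)`[28,3]=>8
L=28=>grp=28>>2=7, tig=28&3=0
[3]=>row 7+8=15  col 0·2+1=1
row: 8 vs 15

buggy=8 correct=15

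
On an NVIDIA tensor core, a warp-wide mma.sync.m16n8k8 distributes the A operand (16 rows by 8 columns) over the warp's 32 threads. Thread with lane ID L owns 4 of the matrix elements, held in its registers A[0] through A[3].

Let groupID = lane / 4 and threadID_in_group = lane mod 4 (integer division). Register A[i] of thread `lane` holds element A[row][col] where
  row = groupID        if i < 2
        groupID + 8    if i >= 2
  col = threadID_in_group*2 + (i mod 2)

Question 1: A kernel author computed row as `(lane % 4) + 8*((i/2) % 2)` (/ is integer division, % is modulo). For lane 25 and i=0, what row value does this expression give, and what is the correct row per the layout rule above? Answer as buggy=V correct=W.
`(lane % 4) + 8*((i/2) % 2)`[25,0]->1
25: gid=6,tid=1
[0] (6+0,1*2+0) = (6,2)
row: 1 vs 6

buggy=1 correct=6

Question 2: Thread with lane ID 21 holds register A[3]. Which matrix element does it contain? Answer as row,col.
13,3

21: gr=5,th=1
[3] (5+8,1*2+1) = (13,3)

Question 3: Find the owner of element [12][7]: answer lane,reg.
r:12=>grp=4,rB=1  c:7=>tig=3,lo=1
L=4*4+3=19  i=1*2+1=3

19,3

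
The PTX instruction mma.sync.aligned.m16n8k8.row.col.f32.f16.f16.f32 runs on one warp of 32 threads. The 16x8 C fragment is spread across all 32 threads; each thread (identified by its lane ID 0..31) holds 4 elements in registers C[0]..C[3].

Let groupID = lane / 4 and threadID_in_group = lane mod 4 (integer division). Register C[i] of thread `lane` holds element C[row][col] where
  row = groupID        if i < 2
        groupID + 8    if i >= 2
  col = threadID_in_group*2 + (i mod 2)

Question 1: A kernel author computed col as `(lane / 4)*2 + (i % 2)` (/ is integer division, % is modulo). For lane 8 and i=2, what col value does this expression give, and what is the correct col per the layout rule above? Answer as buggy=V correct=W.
`(lane / 4)*2 + (i % 2)`[8,2]→4
lane 8: G=2 (8/4), T=0 (8%4)
i=2: r=2+8=10, c=0*2+0=0
col: 4 vs 0

buggy=4 correct=0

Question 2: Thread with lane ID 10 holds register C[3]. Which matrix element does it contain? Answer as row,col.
L=10→G=10>>2=2, T=10&3=2
[3]→row 2+8=10  col 2·2+1=5

10,5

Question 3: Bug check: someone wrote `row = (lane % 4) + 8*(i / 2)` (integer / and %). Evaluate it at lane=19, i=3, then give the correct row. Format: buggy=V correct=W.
`(lane % 4) + 8*(i / 2)`[19,3]->11
lane 19->19/4=4, 19 mod 4=3
i=3  r:4+8->12  c:2·3+1->7
row: 11 vs 12

buggy=11 correct=12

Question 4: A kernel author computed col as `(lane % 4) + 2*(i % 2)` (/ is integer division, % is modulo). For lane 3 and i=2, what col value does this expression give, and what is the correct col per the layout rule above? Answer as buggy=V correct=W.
`(lane % 4) + 2*(i % 2)`[3,2]=>3
3: grp=0,tig=3
[2] (0+8,3*2+0) = (8,6)
col: 3 vs 6

buggy=3 correct=6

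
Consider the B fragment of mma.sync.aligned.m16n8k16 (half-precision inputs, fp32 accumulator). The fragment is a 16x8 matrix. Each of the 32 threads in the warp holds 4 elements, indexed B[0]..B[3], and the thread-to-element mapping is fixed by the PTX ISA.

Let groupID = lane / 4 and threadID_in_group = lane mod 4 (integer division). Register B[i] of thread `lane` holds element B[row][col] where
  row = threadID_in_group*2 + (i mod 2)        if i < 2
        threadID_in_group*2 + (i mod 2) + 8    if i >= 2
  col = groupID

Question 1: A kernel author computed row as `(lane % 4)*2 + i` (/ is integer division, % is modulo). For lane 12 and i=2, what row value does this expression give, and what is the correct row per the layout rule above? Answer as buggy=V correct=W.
`(lane % 4)*2 + i`[12,2]⇒2
L=12⇒gr=12>>2=3, th=12&3=0
[2]⇒row 0·2+0+8=8  col gr=3
row: 2 vs 8

buggy=2 correct=8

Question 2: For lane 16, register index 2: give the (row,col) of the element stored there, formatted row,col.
8,4

lane 16->16/4=4, 16 mod 4=0
i=2  r:2·0+0+8->8  c:4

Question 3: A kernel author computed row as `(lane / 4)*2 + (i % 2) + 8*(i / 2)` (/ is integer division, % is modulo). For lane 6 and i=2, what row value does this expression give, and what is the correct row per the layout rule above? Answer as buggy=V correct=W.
buggy=10 correct=12

`(lane / 4)*2 + (i % 2) + 8*(i / 2)`[6,2]=>10
lane 6: grp=1 (6/4), tig=2 (6%4)
i=2: r=2*2+0+8=12, c=grp=1
row: 10 vs 12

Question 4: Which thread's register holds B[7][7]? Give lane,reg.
c:7=>grp=7  r:7=>rB=0,tig=3,lo=1
L=7*4+3=31  i=0*2+1=1

31,1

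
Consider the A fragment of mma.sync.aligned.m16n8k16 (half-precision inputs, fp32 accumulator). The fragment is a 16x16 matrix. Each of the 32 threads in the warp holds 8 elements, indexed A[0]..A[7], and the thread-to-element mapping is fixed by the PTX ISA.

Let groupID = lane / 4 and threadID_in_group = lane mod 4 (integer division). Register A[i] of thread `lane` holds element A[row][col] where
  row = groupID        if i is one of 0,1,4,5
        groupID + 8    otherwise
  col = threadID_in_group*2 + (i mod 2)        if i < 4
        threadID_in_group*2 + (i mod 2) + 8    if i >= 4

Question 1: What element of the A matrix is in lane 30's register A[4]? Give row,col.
lane 30: gr=7 (30/4), th=2 (30%4)
i=4: r=7+0=7, c=2*2+0+8=12

7,12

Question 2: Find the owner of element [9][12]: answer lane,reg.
6,6

r:9=>grp=1,rB=1  c:12=>cB=1,tig=2,lo=0
L=1*4+2=6  i=1*4+1*2+0=6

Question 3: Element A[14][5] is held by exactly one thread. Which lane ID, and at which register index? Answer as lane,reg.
26,3

r=14→G=6,rhi=1  c=5→chi=0,T=2,p=1
L=6*4+2=26  i=0*4+1*2+1=3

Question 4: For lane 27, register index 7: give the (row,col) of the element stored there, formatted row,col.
27: gr=6,th=3
[7] (6+8,3*2+1+8) = (14,15)

14,15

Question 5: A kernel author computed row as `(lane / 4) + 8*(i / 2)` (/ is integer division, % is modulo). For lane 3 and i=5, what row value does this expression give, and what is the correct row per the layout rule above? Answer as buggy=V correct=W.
buggy=16 correct=0

`(lane / 4) + 8*(i / 2)`[3,5]→16
3: G=0,T=3
[5] (0+0,3*2+1+8) = (0,15)
row: 16 vs 0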